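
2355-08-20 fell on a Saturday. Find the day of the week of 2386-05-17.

Day-of-year of August 20, 2355: 232.
Day-of-year of May 17, 2386: 137.
2355 has 365 days, so 365 − 232 = 133 days remain in 2355.
Full years 2356–2385: 22 common + 8 leap = 22×365 + 8×366 = 10958 days.
Total: 133 + 10958 + 137 = 11228 days.
11228 is a multiple of 7, so 2386-05-17 falls on the same weekday: Saturday.

Saturday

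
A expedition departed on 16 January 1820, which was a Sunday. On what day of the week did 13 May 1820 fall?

Saturday

January 1820: 31 − 16 = 15 days remain.
Then February 1820 (29), March (31), April (30): 29 + 31 + 30 = 90 days.
May 1–13, 1820: 13 days.
Total: 15 + 90 + 13 = 118 days.
118 mod 7 = 6, so 6 days after Sunday is Saturday.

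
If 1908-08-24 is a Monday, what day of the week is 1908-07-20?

Monday

Count forward from the earlier date (July 20, 1908) to the later (August 24, 1908):
July 1908: 31 − 20 = 11 days remain.
August 1–24, 1908: 24 days.
Total: 11 + 24 = 35 days.
35 is a multiple of 7, so 1908-07-20 falls on the same weekday: Monday.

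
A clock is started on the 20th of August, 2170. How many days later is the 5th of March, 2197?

9694

Day-of-year of August 20, 2170: 232.
Day-of-year of March 5, 2197: 64.
2170 has 365 days, so 365 − 232 = 133 days remain in 2170.
Full years 2171–2196: 19 common + 7 leap = 19×365 + 7×366 = 9497 days.
Total: 133 + 9497 + 64 = 9694 days.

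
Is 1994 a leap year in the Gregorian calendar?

No

1994 is not a leap year.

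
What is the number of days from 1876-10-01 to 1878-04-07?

553

October 1876: 31 − 1 = 30 days remain.
Then 17 full months totalling 516 days.
April 1–7, 1878: 7 days.
Total: 30 + 516 + 7 = 553 days.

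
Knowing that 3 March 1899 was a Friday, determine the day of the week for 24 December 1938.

From March 3, 1899 to March 3, 1938: 39 years, of which 9 contain a Feb 29 — 30×365 + 9×366 = 14244 days.
(1900 is not a leap year (divisible by 100 but not 400).)
March 1938: 31 − 3 = 28 days remain.
Then April (30), May (31), June (30), July (31), August (31), September (30), October (31), November (30): 30 + 31 + 30 + 31 + 31 + 30 + 31 + 30 = 244 days.
December 1–24, 1938: 24 days.
Residual: 296 days.
Total: 14540 days.
14540 mod 7 = 1, so 1 day after Friday is Saturday.

Saturday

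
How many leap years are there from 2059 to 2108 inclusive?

Years divisible by 4: 2060, 2064, …, 2108 — 13 in all.
Of these, 2100 is divisible by 100 but not 400, so not leap.
Leap years: 13 − 1 = 12.

12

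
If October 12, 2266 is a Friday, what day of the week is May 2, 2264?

Count forward from the earlier date (May 2, 2264) to the later (October 12, 2266):
Day-of-year of May 2, 2264: 123.
Day-of-year of October 12, 2266: 285.
2264 has 366 days, so 366 − 123 = 243 days remain in 2264.
Full years: 2265: 365. Sum = 365.
Total: 243 + 365 + 285 = 893 days.
893 mod 7 = 4, so 4 days before Friday is Monday.

Monday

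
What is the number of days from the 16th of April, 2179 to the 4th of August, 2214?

From April 16, 2179 to April 16, 2214: 35 years, of which 8 contain a Feb 29 — 27×365 + 8×366 = 12783 days.
(2200 is not a leap year (divisible by 100 but not 400).)
April 2214: 30 − 16 = 14 days remain.
Then May (31), June (30), July (31): 31 + 30 + 31 = 92 days.
August 1–4, 2214: 4 days.
Residual: 110 days.
Total: 12893 days.

12893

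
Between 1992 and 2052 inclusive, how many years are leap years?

Years divisible by 4: 1992, 1996, …, 2052 — 16 in all.
2000 is divisible by 400, so still leap.
No century exceptions apply. Count: 16.

16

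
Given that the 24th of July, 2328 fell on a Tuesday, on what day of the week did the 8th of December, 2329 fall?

Sunday

Day-of-year of July 24, 2328: 206.
Day-of-year of December 8, 2329: 342.
2328 has 366 days, so 366 − 206 = 160 days remain in 2328.
Total: 160 + 342 = 502 days.
502 mod 7 = 5, so 5 days after Tuesday is Sunday.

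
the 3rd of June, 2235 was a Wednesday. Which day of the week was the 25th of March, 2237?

June 2235: 30 − 3 = 27 days remain.
Then 20 full months totalling 609 days.
March 1–25, 2237: 25 days.
Total: 27 + 609 + 25 = 661 days.
661 mod 7 = 3, so 3 days after Wednesday is Saturday.

Saturday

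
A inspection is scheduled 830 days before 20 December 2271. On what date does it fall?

11 September 2269

Count 830 days before December 20, 2271:
September 2269: 30 − 11 = 19 days remain.
Then 26 full months totalling 791 days.
December 1–20, 2271: 20 days.
Total: 19 + 791 + 20 = 830 days.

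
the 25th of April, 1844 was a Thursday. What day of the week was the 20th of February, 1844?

Count forward from the earlier date (February 20, 1844) to the later (April 25, 1844):
February 1844: 29 − 20 = 9 days remain (1844 is a leap year, so February has 29 days).
Then March (31): 31 days.
April 1–25, 1844: 25 days.
Total: 9 + 31 + 25 = 65 days.
65 mod 7 = 2, so 2 days before Thursday is Tuesday.

Tuesday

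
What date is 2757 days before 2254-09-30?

2247-03-14

Count 2757 days before September 30, 2254:
From March 14, 2247 to March 14, 2254: 7 years, of which 2 contain a Feb 29 — 5×365 + 2×366 = 2557 days.
March 2254: 31 − 14 = 17 days remain.
Then April (30), May (31), June (30), July (31), August (31): 30 + 31 + 30 + 31 + 31 = 153 days.
September 1–30, 2254: 30 days.
Residual: 200 days.
Total: 2757 days.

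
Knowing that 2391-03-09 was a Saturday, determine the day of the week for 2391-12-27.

Friday

March 2391: 31 − 9 = 22 days remain.
Then April (30), May (31), June (30), July (31), August (31), September (30), October (31), November (30): 30 + 31 + 30 + 31 + 31 + 30 + 31 + 30 = 244 days.
December 1–27, 2391: 27 days.
Total: 22 + 244 + 27 = 293 days.
293 mod 7 = 6, so 6 days after Saturday is Friday.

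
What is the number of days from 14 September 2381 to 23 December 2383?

830

September 14, 2381 → September 14, 2382: 365 days.
September 14, 2382 → September 14, 2383: 365 days.
September 2383: 30 − 14 = 16 days remain.
Then October (31), November (30): 31 + 30 = 61 days.
December 1–23, 2383: 23 days.
Residual: 100 days.
Total: 830 days.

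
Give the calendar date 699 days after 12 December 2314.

10 November 2316

Count 699 days after December 12, 2314:
December 12, 2314 → December 12, 2315: 365 days.
December 2315: 31 − 12 = 19 days remain.
Then 10 full months totalling 305 days.
November 1–10, 2316: 10 days.
Residual: 334 days.
Total: 699 days.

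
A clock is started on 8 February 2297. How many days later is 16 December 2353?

20764

Day-of-year of February 8, 2297: 39.
Day-of-year of December 16, 2353: 350.
2297 has 365 days, so 365 − 39 = 326 days remain in 2297.
Full years 2298–2352: 42 common + 13 leap = 42×365 + 13×366 = 20088 days.
Total: 326 + 20088 + 350 = 20764 days.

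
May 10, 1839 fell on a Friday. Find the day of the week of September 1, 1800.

Count forward from the earlier date (September 1, 1800) to the later (May 10, 1839):
Day-of-year of September 1, 1800: 244.
Day-of-year of May 10, 1839: 130.
1800 has 365 days, so 365 − 244 = 121 days remain in 1800.
Full years 1801–1838: 29 common + 9 leap = 29×365 + 9×366 = 13879 days.
Total: 121 + 13879 + 130 = 14130 days.
14130 mod 7 = 4, so 4 days before Friday is Monday.

Monday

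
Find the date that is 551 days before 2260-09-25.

2259-03-24

Count 551 days before September 25, 2260:
Day-of-year of March 24, 2259: 83.
Day-of-year of September 25, 2260: 269.
2259 has 365 days, so 365 − 83 = 282 days remain in 2259.
Total: 282 + 269 = 551 days.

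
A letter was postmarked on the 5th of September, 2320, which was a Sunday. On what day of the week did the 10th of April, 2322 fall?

Monday

Day-of-year of September 5, 2320: 249.
Day-of-year of April 10, 2322: 100.
2320 has 366 days, so 366 − 249 = 117 days remain in 2320.
Full years: 2321: 365. Sum = 365.
Total: 117 + 365 + 100 = 582 days.
582 mod 7 = 1, so 1 day after Sunday is Monday.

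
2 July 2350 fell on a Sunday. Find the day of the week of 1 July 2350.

Count forward from the earlier date (July 1, 2350) to the later (July 2, 2350):
Within July 2350: 2 − 1 = 1 day.
1 mod 7 = 1, so 1 day before Sunday is Saturday.

Saturday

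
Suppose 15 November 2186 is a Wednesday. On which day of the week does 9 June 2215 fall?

Friday

From November 15, 2186 to November 15, 2214: 28 years, of which 6 contain a Feb 29 — 22×365 + 6×366 = 10226 days.
(2200 is not a leap year (divisible by 100 but not 400).)
November 2214: 30 − 15 = 15 days remain.
Then December (31), January (31), February 2215 (28), March (31), April (30), May (31): 31 + 31 + 28 + 31 + 30 + 31 = 182 days.
June 1–9, 2215: 9 days.
Residual: 206 days.
Total: 10432 days.
10432 mod 7 = 2, so 2 days after Wednesday is Friday.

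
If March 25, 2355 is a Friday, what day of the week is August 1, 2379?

Wednesday

Day-of-year of March 25, 2355: 84.
Day-of-year of August 1, 2379: 213.
2355 has 365 days, so 365 − 84 = 281 days remain in 2355.
Full years 2356–2378: 17 common + 6 leap = 17×365 + 6×366 = 8401 days.
Total: 281 + 8401 + 213 = 8895 days.
8895 mod 7 = 5, so 5 days after Friday is Wednesday.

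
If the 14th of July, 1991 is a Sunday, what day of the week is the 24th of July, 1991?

Wednesday

Within July 1991: 24 − 14 = 10 days.
10 mod 7 = 3, so 3 days after Sunday is Wednesday.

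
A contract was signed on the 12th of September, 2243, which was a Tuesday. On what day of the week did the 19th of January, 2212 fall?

Sunday

Count forward from the earlier date (January 19, 2212) to the later (September 12, 2243):
Day-of-year of January 19, 2212: 19.
Day-of-year of September 12, 2243: 255.
2212 has 366 days, so 366 − 19 = 347 days remain in 2212.
Full years 2213–2242: 23 common + 7 leap = 23×365 + 7×366 = 10957 days.
Total: 347 + 10957 + 255 = 11559 days.
11559 mod 7 = 2, so 2 days before Tuesday is Sunday.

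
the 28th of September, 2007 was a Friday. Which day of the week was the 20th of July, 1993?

Count forward from the earlier date (July 20, 1993) to the later (September 28, 2007):
Day-of-year of July 20, 1993: 201.
Day-of-year of September 28, 2007: 271.
1993 has 365 days, so 365 − 201 = 164 days remain in 1993.
Full years 1994–2006: 10 common + 3 leap = 10×365 + 3×366 = 4748 days.
Total: 164 + 4748 + 271 = 5183 days.
5183 mod 7 = 3, so 3 days before Friday is Tuesday.

Tuesday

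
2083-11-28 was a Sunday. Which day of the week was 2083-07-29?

Thursday

Count forward from the earlier date (July 29, 2083) to the later (November 28, 2083):
July 2083: 31 − 29 = 2 days remain.
Then August (31), September (30), October (31): 31 + 30 + 31 = 92 days.
November 1–28, 2083: 28 days.
Total: 2 + 92 + 28 = 122 days.
122 mod 7 = 3, so 3 days before Sunday is Thursday.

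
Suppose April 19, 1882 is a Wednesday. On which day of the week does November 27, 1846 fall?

Friday

Count forward from the earlier date (November 27, 1846) to the later (April 19, 1882):
From November 27, 1846 to November 27, 1881: 35 years, of which 9 contain a Feb 29 — 26×365 + 9×366 = 12784 days.
November 1881: 30 − 27 = 3 days remain.
Then December (31), January (31), February 1882 (28), March (31): 31 + 31 + 28 + 31 = 121 days.
April 1–19, 1882: 19 days.
Residual: 143 days.
Total: 12927 days.
12927 mod 7 = 5, so 5 days before Wednesday is Friday.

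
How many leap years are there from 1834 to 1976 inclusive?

Years divisible by 4: 1836, 1840, …, 1976 — 36 in all.
Of these, 1900 is divisible by 100 but not 400, so not leap.
Leap years: 36 − 1 = 35.

35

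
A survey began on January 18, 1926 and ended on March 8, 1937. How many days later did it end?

Day-of-year of January 18, 1926: 18.
Day-of-year of March 8, 1937: 67.
1926 has 365 days, so 365 − 18 = 347 days remain in 1926.
Full years 1927–1936: 7 common + 3 leap = 7×365 + 3×366 = 3653 days.
Total: 347 + 3653 + 67 = 4067 days.

4067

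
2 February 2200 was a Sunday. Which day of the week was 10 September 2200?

Wednesday

February 2200: 28 − 2 = 26 days remain (2200 is not a leap year (divisible by 100 but not 400), so February has 28 days).
Then March (31), April (30), May (31), June (30), July (31), August (31): 31 + 30 + 31 + 30 + 31 + 31 = 184 days.
September 1–10, 2200: 10 days.
Total: 26 + 184 + 10 = 220 days.
220 mod 7 = 3, so 3 days after Sunday is Wednesday.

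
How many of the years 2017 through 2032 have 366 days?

4

Years divisible by 4 in [2017, 2032]: 2020, 2024, 2028, 2032.
No century exceptions apply. Count: 4.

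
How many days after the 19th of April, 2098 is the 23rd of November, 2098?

218

April 2098: 30 − 19 = 11 days remain.
Then May (31), June (30), July (31), August (31), September (30), October (31): 31 + 30 + 31 + 31 + 30 + 31 = 184 days.
November 1–23, 2098: 23 days.
Total: 11 + 184 + 23 = 218 days.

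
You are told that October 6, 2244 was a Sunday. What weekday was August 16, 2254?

Day-of-year of October 6, 2244: 280.
Day-of-year of August 16, 2254: 228.
2244 has 366 days, so 366 − 280 = 86 days remain in 2244.
Full years 2245–2253: 7 common + 2 leap = 7×365 + 2×366 = 3287 days.
Total: 86 + 3287 + 228 = 3601 days.
3601 mod 7 = 3, so 3 days after Sunday is Wednesday.

Wednesday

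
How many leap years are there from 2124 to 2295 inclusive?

Years divisible by 4: 2124, 2128, …, 2292 — 43 in all.
Of these, 2200 is divisible by 100 but not 400, so not leap.
Leap years: 43 − 1 = 42.

42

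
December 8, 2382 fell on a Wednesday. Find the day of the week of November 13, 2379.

Count forward from the earlier date (November 13, 2379) to the later (December 8, 2382):
Day-of-year of November 13, 2379: 317.
Day-of-year of December 8, 2382: 342.
2379 has 365 days, so 365 − 317 = 48 days remain in 2379.
Full years: 2380: 366; 2381: 365. Sum = 731.
Total: 48 + 731 + 342 = 1121 days.
1121 mod 7 = 1, so 1 day before Wednesday is Tuesday.

Tuesday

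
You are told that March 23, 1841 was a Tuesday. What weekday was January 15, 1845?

March 23, 1841 → March 23, 1842: 365 days.
March 23, 1842 → March 23, 1843: 365 days.
March 23, 1843 → March 23, 1844: 366 days (1844 is a leap year).
March 1844: 31 − 23 = 8 days remain.
Then 9 full months totalling 275 days.
January 1–15, 1845: 15 days.
Residual: 298 days.
Total: 1394 days.
1394 mod 7 = 1, so 1 day after Tuesday is Wednesday.

Wednesday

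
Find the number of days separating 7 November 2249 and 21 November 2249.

Within November 2249: 21 − 7 = 14 days.

14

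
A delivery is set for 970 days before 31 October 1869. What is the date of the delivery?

6 March 1867

Count 970 days before October 31, 1869:
Day-of-year of March 6, 1867: 65.
Day-of-year of October 31, 1869: 304.
1867 has 365 days, so 365 − 65 = 300 days remain in 1867.
Full years: 1868: 366. Sum = 366.
Total: 300 + 366 + 304 = 970 days.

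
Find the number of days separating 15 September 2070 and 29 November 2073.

September 15, 2070 → September 15, 2071: 365 days.
September 15, 2071 → September 15, 2072: 366 days (2072 is a leap year).
September 15, 2072 → September 15, 2073: 365 days.
September 2073: 30 − 15 = 15 days remain.
Then October (31): 31 days.
November 1–29, 2073: 29 days.
Residual: 75 days.
Total: 1171 days.

1171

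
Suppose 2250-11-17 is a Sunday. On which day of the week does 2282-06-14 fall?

Wednesday

Day-of-year of November 17, 2250: 321.
Day-of-year of June 14, 2282: 165.
2250 has 365 days, so 365 − 321 = 44 days remain in 2250.
Full years 2251–2281: 23 common + 8 leap = 23×365 + 8×366 = 11323 days.
Total: 44 + 11323 + 165 = 11532 days.
11532 mod 7 = 3, so 3 days after Sunday is Wednesday.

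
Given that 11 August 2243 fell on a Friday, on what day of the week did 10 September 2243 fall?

August 2243: 31 − 11 = 20 days remain.
September 1–10, 2243: 10 days.
Total: 20 + 10 = 30 days.
30 mod 7 = 2, so 2 days after Friday is Sunday.

Sunday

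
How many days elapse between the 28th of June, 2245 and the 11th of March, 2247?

Day-of-year of June 28, 2245: 179.
Day-of-year of March 11, 2247: 70.
2245 has 365 days, so 365 − 179 = 186 days remain in 2245.
Full years: 2246: 365. Sum = 365.
Total: 186 + 365 + 70 = 621 days.

621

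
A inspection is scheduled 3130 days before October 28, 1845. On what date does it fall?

April 3, 1837

Count 3130 days before October 28, 1845:
From April 3, 1837 to April 3, 1845: 8 years, of which 2 contain a Feb 29 — 6×365 + 2×366 = 2922 days.
April 1845: 30 − 3 = 27 days remain.
Then May (31), June (30), July (31), August (31), September (30): 31 + 30 + 31 + 31 + 30 = 153 days.
October 1–28, 1845: 28 days.
Residual: 208 days.
Total: 3130 days.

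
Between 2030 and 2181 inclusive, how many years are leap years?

37

Years divisible by 4: 2032, 2036, …, 2180 — 38 in all.
Of these, 2100 is divisible by 100 but not 400, so not leap.
Leap years: 38 − 1 = 37.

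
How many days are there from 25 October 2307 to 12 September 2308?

323

October 2307: 31 − 25 = 6 days remain.
Then 10 full months totalling 305 days.
September 1–12, 2308: 12 days.
Total: 6 + 305 + 12 = 323 days.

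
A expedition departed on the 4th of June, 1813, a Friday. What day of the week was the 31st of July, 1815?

Monday

Day-of-year of June 4, 1813: 155.
Day-of-year of July 31, 1815: 212.
1813 has 365 days, so 365 − 155 = 210 days remain in 1813.
Full years: 1814: 365. Sum = 365.
Total: 210 + 365 + 212 = 787 days.
787 mod 7 = 3, so 3 days after Friday is Monday.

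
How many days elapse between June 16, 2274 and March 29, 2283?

3208

Day-of-year of June 16, 2274: 167.
Day-of-year of March 29, 2283: 88.
2274 has 365 days, so 365 − 167 = 198 days remain in 2274.
Full years 2275–2282: 6 common + 2 leap = 6×365 + 2×366 = 2922 days.
Total: 198 + 2922 + 88 = 3208 days.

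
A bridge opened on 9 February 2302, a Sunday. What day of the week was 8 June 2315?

Day-of-year of February 9, 2302: 40.
Day-of-year of June 8, 2315: 159.
2302 has 365 days, so 365 − 40 = 325 days remain in 2302.
Full years 2303–2314: 9 common + 3 leap = 9×365 + 3×366 = 4383 days.
Total: 325 + 4383 + 159 = 4867 days.
4867 mod 7 = 2, so 2 days after Sunday is Tuesday.

Tuesday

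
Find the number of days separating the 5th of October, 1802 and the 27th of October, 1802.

22

Within October 1802: 27 − 5 = 22 days.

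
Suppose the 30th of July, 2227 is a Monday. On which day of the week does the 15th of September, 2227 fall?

Saturday

July 2227: 31 − 30 = 1 day remains.
Then August (31): 31 days.
September 1–15, 2227: 15 days.
Total: 1 + 31 + 15 = 47 days.
47 mod 7 = 5, so 5 days after Monday is Saturday.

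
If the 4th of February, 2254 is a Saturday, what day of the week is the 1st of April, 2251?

Count forward from the earlier date (April 1, 2251) to the later (February 4, 2254):
Day-of-year of April 1, 2251: 91.
Day-of-year of February 4, 2254: 35.
2251 has 365 days, so 365 − 91 = 274 days remain in 2251.
Full years: 2252: 366; 2253: 365. Sum = 731.
Total: 274 + 731 + 35 = 1040 days.
1040 mod 7 = 4, so 4 days before Saturday is Tuesday.

Tuesday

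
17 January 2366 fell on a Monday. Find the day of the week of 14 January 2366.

Friday

Count forward from the earlier date (January 14, 2366) to the later (January 17, 2366):
Within January 2366: 17 − 14 = 3 days.
3 mod 7 = 3, so 3 days before Monday is Friday.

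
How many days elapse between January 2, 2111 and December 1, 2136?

From January 2, 2111 to January 2, 2136: 25 years, of which 6 contain a Feb 29 — 19×365 + 6×366 = 9131 days.
January 2136: 31 − 2 = 29 days remain.
Then 10 full months totalling 304 days.
December 1, 2136: 1 day.
Residual: 334 days.
Total: 9465 days.

9465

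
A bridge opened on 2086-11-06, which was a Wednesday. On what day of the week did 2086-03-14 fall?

Count forward from the earlier date (March 14, 2086) to the later (November 6, 2086):
March 2086: 31 − 14 = 17 days remain.
Then April (30), May (31), June (30), July (31), August (31), September (30), October (31): 30 + 31 + 30 + 31 + 31 + 30 + 31 = 214 days.
November 1–6, 2086: 6 days.
Total: 17 + 214 + 6 = 237 days.
237 mod 7 = 6, so 6 days before Wednesday is Thursday.

Thursday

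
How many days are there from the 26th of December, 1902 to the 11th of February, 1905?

Day-of-year of December 26, 1902: 360.
Day-of-year of February 11, 1905: 42.
1902 has 365 days, so 365 − 360 = 5 days remain in 1902.
Full years: 1903: 365; 1904: 366. Sum = 731.
Total: 5 + 731 + 42 = 778 days.

778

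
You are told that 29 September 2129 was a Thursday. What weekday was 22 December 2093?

Tuesday

Count forward from the earlier date (December 22, 2093) to the later (September 29, 2129):
Day-of-year of December 22, 2093: 356.
Day-of-year of September 29, 2129: 272.
2093 has 365 days, so 365 − 356 = 9 days remain in 2093.
Full years 2094–2128: 27 common + 8 leap = 27×365 + 8×366 = 12783 days.
Total: 9 + 12783 + 272 = 13064 days.
13064 mod 7 = 2, so 2 days before Thursday is Tuesday.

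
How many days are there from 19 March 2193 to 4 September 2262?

25370

Day-of-year of March 19, 2193: 78.
Day-of-year of September 4, 2262: 247.
2193 has 365 days, so 365 − 78 = 287 days remain in 2193.
Full years 2194–2261: 52 common + 16 leap = 52×365 + 16×366 = 24836 days.
Total: 287 + 24836 + 247 = 25370 days.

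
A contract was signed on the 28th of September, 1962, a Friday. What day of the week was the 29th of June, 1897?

Tuesday

Count forward from the earlier date (June 29, 1897) to the later (September 28, 1962):
Day-of-year of June 29, 1897: 180.
Day-of-year of September 28, 1962: 271.
1897 has 365 days, so 365 − 180 = 185 days remain in 1897.
Full years 1898–1961: 49 common + 15 leap = 49×365 + 15×366 = 23375 days.
Total: 185 + 23375 + 271 = 23831 days.
23831 mod 7 = 3, so 3 days before Friday is Tuesday.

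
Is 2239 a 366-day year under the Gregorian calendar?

No

2239 is not a leap year.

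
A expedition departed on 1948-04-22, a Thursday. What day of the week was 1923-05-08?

Tuesday

Count forward from the earlier date (May 8, 1923) to the later (April 22, 1948):
Day-of-year of May 8, 1923: 128.
Day-of-year of April 22, 1948: 113.
1923 has 365 days, so 365 − 128 = 237 days remain in 1923.
Full years 1924–1947: 18 common + 6 leap = 18×365 + 6×366 = 8766 days.
Total: 237 + 8766 + 113 = 9116 days.
9116 mod 7 = 2, so 2 days before Thursday is Tuesday.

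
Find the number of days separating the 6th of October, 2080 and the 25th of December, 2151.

26011

Day-of-year of October 6, 2080: 280.
Day-of-year of December 25, 2151: 359.
2080 has 366 days, so 366 − 280 = 86 days remain in 2080.
Full years 2081–2150: 54 common + 16 leap = 54×365 + 16×366 = 25566 days.
Total: 86 + 25566 + 359 = 26011 days.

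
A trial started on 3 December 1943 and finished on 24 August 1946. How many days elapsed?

December 3, 1943 → December 3, 1944: 366 days (1944 is a leap year).
December 3, 1944 → December 3, 1945: 365 days.
December 1945: 31 − 3 = 28 days remain.
Then January (31), February 1946 (28), March (31), April (30), May (31), June (30), July (31): 31 + 28 + 31 + 30 + 31 + 30 + 31 = 212 days.
August 1–24, 1946: 24 days.
Residual: 264 days.
Total: 995 days.

995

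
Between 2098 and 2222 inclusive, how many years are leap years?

29

Years divisible by 4: 2100, 2104, …, 2220 — 31 in all.
Of these, 2100, 2200 are divisible by 100 but not 400, so not leap.
Leap years: 31 − 2 = 29.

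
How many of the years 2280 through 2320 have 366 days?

Years divisible by 4 in [2280, 2320]: 2280, 2284, 2288, 2292, 2296, 2300, 2304, 2308, 2312, 2316, 2320.
Of these, 2300 is divisible by 100 but not 400, so not leap.
Leap years: 11 − 1 = 10.

10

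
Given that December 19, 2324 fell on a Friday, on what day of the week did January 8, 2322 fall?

Sunday

Count forward from the earlier date (January 8, 2322) to the later (December 19, 2324):
January 8, 2322 → January 8, 2323: 365 days.
January 8, 2323 → January 8, 2324: 365 days.
January 2324: 31 − 8 = 23 days remain.
Then 10 full months totalling 304 days.
December 1–19, 2324: 19 days.
Residual: 346 days.
Total: 1076 days.
1076 mod 7 = 5, so 5 days before Friday is Sunday.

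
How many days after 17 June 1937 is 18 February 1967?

10838

From June 17, 1937 to June 17, 1966: 29 years, of which 7 contain a Feb 29 — 22×365 + 7×366 = 10592 days.
June 1966: 30 − 17 = 13 days remain.
Then July (31), August (31), September (30), October (31), November (30), December (31), January (31): 31 + 31 + 30 + 31 + 30 + 31 + 31 = 215 days.
February 1–18, 1967: 18 days (1967 is not a leap year).
Residual: 246 days.
Total: 10838 days.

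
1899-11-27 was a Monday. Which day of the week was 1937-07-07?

Day-of-year of November 27, 1899: 331.
Day-of-year of July 7, 1937: 188.
1899 has 365 days, so 365 − 331 = 34 days remain in 1899.
Full years 1900–1936: 28 common + 9 leap = 28×365 + 9×366 = 13514 days.
Total: 34 + 13514 + 188 = 13736 days.
13736 mod 7 = 2, so 2 days after Monday is Wednesday.

Wednesday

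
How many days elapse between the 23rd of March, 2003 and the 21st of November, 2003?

243

March 2003: 31 − 23 = 8 days remain.
Then April (30), May (31), June (30), July (31), August (31), September (30), October (31): 30 + 31 + 30 + 31 + 31 + 30 + 31 = 214 days.
November 1–21, 2003: 21 days.
Total: 8 + 214 + 21 = 243 days.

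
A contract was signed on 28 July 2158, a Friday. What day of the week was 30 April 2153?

Monday

Count forward from the earlier date (April 30, 2153) to the later (July 28, 2158):
Day-of-year of April 30, 2153: 120.
Day-of-year of July 28, 2158: 209.
2153 has 365 days, so 365 − 120 = 245 days remain in 2153.
Full years: 2154: 365; 2155: 365; 2156: 366; 2157: 365. Sum = 1461.
Total: 245 + 1461 + 209 = 1915 days.
1915 mod 7 = 4, so 4 days before Friday is Monday.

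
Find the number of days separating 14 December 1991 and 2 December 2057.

Day-of-year of December 14, 1991: 348.
Day-of-year of December 2, 2057: 336.
1991 has 365 days, so 365 − 348 = 17 days remain in 1991.
Full years 1992–2056: 48 common + 17 leap = 48×365 + 17×366 = 23742 days.
Total: 17 + 23742 + 336 = 24095 days.

24095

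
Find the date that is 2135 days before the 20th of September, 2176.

the 16th of November, 2170

Count 2135 days before September 20, 2176:
Day-of-year of November 16, 2170: 320.
Day-of-year of September 20, 2176: 264.
2170 has 365 days, so 365 − 320 = 45 days remain in 2170.
Full years: 2171: 365; 2172: 366; 2173: 365; 2174: 365; 2175: 365. Sum = 1826.
Total: 45 + 1826 + 264 = 2135 days.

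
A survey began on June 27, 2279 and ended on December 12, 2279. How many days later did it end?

168

June 2279: 30 − 27 = 3 days remain.
Then July (31), August (31), September (30), October (31), November (30): 31 + 31 + 30 + 31 + 30 = 153 days.
December 1–12, 2279: 12 days.
Total: 3 + 153 + 12 = 168 days.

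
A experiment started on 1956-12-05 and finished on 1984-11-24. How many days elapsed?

10216

From December 5, 1956 to December 5, 1983: 27 years, of which 6 contain a Feb 29 — 21×365 + 6×366 = 9861 days.
December 1983: 31 − 5 = 26 days remain.
Then 10 full months totalling 305 days.
November 1–24, 1984: 24 days.
Residual: 355 days.
Total: 10216 days.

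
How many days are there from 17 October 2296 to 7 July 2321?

From October 17, 2296 to October 17, 2320: 24 years, of which 5 contain a Feb 29 — 19×365 + 5×366 = 8765 days.
(2300 is not a leap year (divisible by 100 but not 400).)
October 2320: 31 − 17 = 14 days remain.
Then November (30), December (31), January (31), February 2321 (28), March (31), April (30), May (31), June (30): 30 + 31 + 31 + 28 + 31 + 30 + 31 + 30 = 242 days.
July 1–7, 2321: 7 days.
Residual: 263 days.
Total: 9028 days.

9028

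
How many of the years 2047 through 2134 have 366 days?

Years divisible by 4: 2048, 2052, …, 2132 — 22 in all.
Of these, 2100 is divisible by 100 but not 400, so not leap.
Leap years: 22 − 1 = 21.

21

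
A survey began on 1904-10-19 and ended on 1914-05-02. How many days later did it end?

From October 19, 1904 to October 19, 1913: 9 years, of which 2 contain a Feb 29 — 7×365 + 2×366 = 3287 days.
October 1913: 31 − 19 = 12 days remain.
Then November (30), December (31), January (31), February 1914 (28), March (31), April (30): 30 + 31 + 31 + 28 + 31 + 30 = 181 days.
May 1–2, 1914: 2 days.
Residual: 195 days.
Total: 3482 days.

3482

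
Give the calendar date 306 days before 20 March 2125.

18 May 2124

Count 306 days before March 20, 2125:
Day-of-year of May 18, 2124: 139.
Day-of-year of March 20, 2125: 79.
2124 has 366 days, so 366 − 139 = 227 days remain in 2124.
Total: 227 + 79 = 306 days.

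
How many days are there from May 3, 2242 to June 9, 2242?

May 2242: 31 − 3 = 28 days remain.
June 1–9, 2242: 9 days.
Total: 28 + 9 = 37 days.

37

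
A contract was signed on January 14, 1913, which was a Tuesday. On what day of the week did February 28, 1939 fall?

Tuesday

Day-of-year of January 14, 1913: 14.
Day-of-year of February 28, 1939: 59.
1913 has 365 days, so 365 − 14 = 351 days remain in 1913.
Full years 1914–1938: 19 common + 6 leap = 19×365 + 6×366 = 9131 days.
Total: 351 + 9131 + 59 = 9541 days.
9541 is a multiple of 7, so February 28, 1939 falls on the same weekday: Tuesday.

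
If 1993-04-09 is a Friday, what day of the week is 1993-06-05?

Saturday

April 1993: 30 − 9 = 21 days remain.
Then May (31): 31 days.
June 1–5, 1993: 5 days.
Total: 21 + 31 + 5 = 57 days.
57 mod 7 = 1, so 1 day after Friday is Saturday.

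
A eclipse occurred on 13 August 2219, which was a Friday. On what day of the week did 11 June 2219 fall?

Friday

Count forward from the earlier date (June 11, 2219) to the later (August 13, 2219):
June 2219: 30 − 11 = 19 days remain.
Then July (31): 31 days.
August 1–13, 2219: 13 days.
Total: 19 + 31 + 13 = 63 days.
63 is a multiple of 7, so 11 June 2219 falls on the same weekday: Friday.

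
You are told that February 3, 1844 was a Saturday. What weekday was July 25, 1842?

Count forward from the earlier date (July 25, 1842) to the later (February 3, 1844):
Day-of-year of July 25, 1842: 206.
Day-of-year of February 3, 1844: 34.
1842 has 365 days, so 365 − 206 = 159 days remain in 1842.
Full years: 1843: 365. Sum = 365.
Total: 159 + 365 + 34 = 558 days.
558 mod 7 = 5, so 5 days before Saturday is Monday.

Monday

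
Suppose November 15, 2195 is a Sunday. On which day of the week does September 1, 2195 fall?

Count forward from the earlier date (September 1, 2195) to the later (November 15, 2195):
September 2195: 30 − 1 = 29 days remain.
Then October (31): 31 days.
November 1–15, 2195: 15 days.
Total: 29 + 31 + 15 = 75 days.
75 mod 7 = 5, so 5 days before Sunday is Tuesday.

Tuesday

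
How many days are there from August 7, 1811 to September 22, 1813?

August 7, 1811 → August 7, 1812: 366 days (1812 is a leap year).
August 7, 1812 → August 7, 1813: 365 days.
August 1813: 31 − 7 = 24 days remain.
September 1–22, 1813: 22 days.
Residual: 46 days.
Total: 777 days.

777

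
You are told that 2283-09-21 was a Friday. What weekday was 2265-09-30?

Saturday

Count forward from the earlier date (September 30, 2265) to the later (September 21, 2283):
Day-of-year of September 30, 2265: 273.
Day-of-year of September 21, 2283: 264.
2265 has 365 days, so 365 − 273 = 92 days remain in 2265.
Full years 2266–2282: 13 common + 4 leap = 13×365 + 4×366 = 6209 days.
Total: 92 + 6209 + 264 = 6565 days.
6565 mod 7 = 6, so 6 days before Friday is Saturday.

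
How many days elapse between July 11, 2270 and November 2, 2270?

July 2270: 31 − 11 = 20 days remain.
Then August (31), September (30), October (31): 31 + 30 + 31 = 92 days.
November 1–2, 2270: 2 days.
Total: 20 + 92 + 2 = 114 days.

114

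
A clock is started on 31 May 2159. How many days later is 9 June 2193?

Day-of-year of May 31, 2159: 151.
Day-of-year of June 9, 2193: 160.
2159 has 365 days, so 365 − 151 = 214 days remain in 2159.
Full years 2160–2192: 24 common + 9 leap = 24×365 + 9×366 = 12054 days.
Total: 214 + 12054 + 160 = 12428 days.

12428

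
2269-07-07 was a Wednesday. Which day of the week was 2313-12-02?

Tuesday

Day-of-year of July 7, 2269: 188.
Day-of-year of December 2, 2313: 336.
2269 has 365 days, so 365 − 188 = 177 days remain in 2269.
Full years 2270–2312: 33 common + 10 leap = 33×365 + 10×366 = 15705 days.
Total: 177 + 15705 + 336 = 16218 days.
16218 mod 7 = 6, so 6 days after Wednesday is Tuesday.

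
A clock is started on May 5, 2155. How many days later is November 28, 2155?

207

May 2155: 31 − 5 = 26 days remain.
Then June (30), July (31), August (31), September (30), October (31): 30 + 31 + 31 + 30 + 31 = 153 days.
November 1–28, 2155: 28 days.
Total: 26 + 153 + 28 = 207 days.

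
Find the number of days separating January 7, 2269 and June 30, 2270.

539

January 7, 2269 → January 7, 2270: 365 days.
January 2270: 31 − 7 = 24 days remain.
Then February 2270 (28), March (31), April (30), May (31): 28 + 31 + 30 + 31 = 120 days.
June 1–30, 2270: 30 days.
Residual: 174 days.
Total: 539 days.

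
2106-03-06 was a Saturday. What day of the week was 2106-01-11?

Count forward from the earlier date (January 11, 2106) to the later (March 6, 2106):
January 2106: 31 − 11 = 20 days remain.
Then February 2106 (28): 28 days.
March 1–6, 2106: 6 days.
Total: 20 + 28 + 6 = 54 days.
54 mod 7 = 5, so 5 days before Saturday is Monday.

Monday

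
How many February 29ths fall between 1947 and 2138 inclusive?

Years divisible by 4: 1948, 1952, …, 2136 — 48 in all.
Of these, 2100 is divisible by 100 but not 400, so not leap.
2000 is divisible by 400, so still leap.
Leap years: 48 − 1 = 47.

47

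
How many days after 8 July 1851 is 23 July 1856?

1842

Day-of-year of July 8, 1851: 189.
Day-of-year of July 23, 1856: 205.
1851 has 365 days, so 365 − 189 = 176 days remain in 1851.
Full years: 1852: 366; 1853: 365; 1854: 365; 1855: 365. Sum = 1461.
Total: 176 + 1461 + 205 = 1842 days.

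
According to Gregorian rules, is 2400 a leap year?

Yes

2400 is a leap year (divisible by 400).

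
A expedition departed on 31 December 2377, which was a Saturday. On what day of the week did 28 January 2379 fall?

Sunday

Day-of-year of December 31, 2377: 365.
Day-of-year of January 28, 2379: 28.
2377 has 365 days, so 365 − 365 = 0 days remain in 2377.
Full years: 2378: 365. Sum = 365.
Total: 0 + 365 + 28 = 393 days.
393 mod 7 = 1, so 1 day after Saturday is Sunday.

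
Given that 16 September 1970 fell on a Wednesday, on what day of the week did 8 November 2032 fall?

Monday

From September 16, 1970 to September 16, 2032: 62 years, of which 16 contain a Feb 29 — 46×365 + 16×366 = 22646 days.
(2000 is a leap year (divisible by 400).)
September 2032: 30 − 16 = 14 days remain.
Then October (31): 31 days.
November 1–8, 2032: 8 days.
Residual: 53 days.
Total: 22699 days.
22699 mod 7 = 5, so 5 days after Wednesday is Monday.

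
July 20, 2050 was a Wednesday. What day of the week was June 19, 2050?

Count forward from the earlier date (June 19, 2050) to the later (July 20, 2050):
June 2050: 30 − 19 = 11 days remain.
July 1–20, 2050: 20 days.
Total: 11 + 20 = 31 days.
31 mod 7 = 3, so 3 days before Wednesday is Sunday.

Sunday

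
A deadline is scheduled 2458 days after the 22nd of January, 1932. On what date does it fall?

the 15th of October, 1938

Count 2458 days after January 22, 1932:
Day-of-year of January 22, 1932: 22.
Day-of-year of October 15, 1938: 288.
1932 has 366 days, so 366 − 22 = 344 days remain in 1932.
Full years: 1933: 365; 1934: 365; 1935: 365; 1936: 366; 1937: 365. Sum = 1826.
Total: 344 + 1826 + 288 = 2458 days.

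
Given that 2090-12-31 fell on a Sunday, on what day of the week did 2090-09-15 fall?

Count forward from the earlier date (September 15, 2090) to the later (December 31, 2090):
September 2090: 30 − 15 = 15 days remain.
Then October (31), November (30): 31 + 30 = 61 days.
December 1–31, 2090: 31 days.
Total: 15 + 61 + 31 = 107 days.
107 mod 7 = 2, so 2 days before Sunday is Friday.

Friday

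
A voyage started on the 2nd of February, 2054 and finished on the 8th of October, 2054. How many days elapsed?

248

February 2054: 28 − 2 = 26 days remain (2054 is not a leap year, so February has 28 days).
Then March (31), April (30), May (31), June (30), July (31), August (31), September (30): 31 + 30 + 31 + 30 + 31 + 31 + 30 = 214 days.
October 1–8, 2054: 8 days.
Total: 26 + 214 + 8 = 248 days.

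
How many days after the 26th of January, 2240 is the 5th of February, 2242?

Day-of-year of January 26, 2240: 26.
Day-of-year of February 5, 2242: 36.
2240 has 366 days, so 366 − 26 = 340 days remain in 2240.
Full years: 2241: 365. Sum = 365.
Total: 340 + 365 + 36 = 741 days.

741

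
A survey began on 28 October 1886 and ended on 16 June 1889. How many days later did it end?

Day-of-year of October 28, 1886: 301.
Day-of-year of June 16, 1889: 167.
1886 has 365 days, so 365 − 301 = 64 days remain in 1886.
Full years: 1887: 365; 1888: 366. Sum = 731.
Total: 64 + 731 + 167 = 962 days.

962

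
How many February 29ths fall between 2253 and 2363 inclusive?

26

Years divisible by 4: 2256, 2260, …, 2360 — 27 in all.
Of these, 2300 is divisible by 100 but not 400, so not leap.
Leap years: 27 − 1 = 26.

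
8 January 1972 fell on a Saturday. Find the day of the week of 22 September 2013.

Sunday

From January 8, 1972 to January 8, 2013: 41 years, of which 11 contain a Feb 29 — 30×365 + 11×366 = 14976 days.
(2000 is a leap year (divisible by 400).)
January 2013: 31 − 8 = 23 days remain.
Then February 2013 (28), March (31), April (30), May (31), June (30), July (31), August (31): 28 + 31 + 30 + 31 + 30 + 31 + 31 = 212 days.
September 1–22, 2013: 22 days.
Residual: 257 days.
Total: 15233 days.
15233 mod 7 = 1, so 1 day after Saturday is Sunday.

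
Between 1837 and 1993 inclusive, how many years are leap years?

Years divisible by 4: 1840, 1844, …, 1992 — 39 in all.
Of these, 1900 is divisible by 100 but not 400, so not leap.
Leap years: 39 − 1 = 38.

38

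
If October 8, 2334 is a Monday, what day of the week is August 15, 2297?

Sunday

Count forward from the earlier date (August 15, 2297) to the later (October 8, 2334):
From August 15, 2297 to August 15, 2334: 37 years, of which 8 contain a Feb 29 — 29×365 + 8×366 = 13513 days.
(2300 is not a leap year (divisible by 100 but not 400).)
August 2334: 31 − 15 = 16 days remain.
Then September (30): 30 days.
October 1–8, 2334: 8 days.
Residual: 54 days.
Total: 13567 days.
13567 mod 7 = 1, so 1 day before Monday is Sunday.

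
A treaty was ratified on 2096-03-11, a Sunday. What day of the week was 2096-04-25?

Wednesday

March 2096: 31 − 11 = 20 days remain.
April 1–25, 2096: 25 days.
Total: 20 + 25 = 45 days.
45 mod 7 = 3, so 3 days after Sunday is Wednesday.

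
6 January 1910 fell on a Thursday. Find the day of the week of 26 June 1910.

January 1910: 31 − 6 = 25 days remain.
Then February 1910 (28), March (31), April (30), May (31): 28 + 31 + 30 + 31 = 120 days.
June 1–26, 1910: 26 days.
Total: 25 + 120 + 26 = 171 days.
171 mod 7 = 3, so 3 days after Thursday is Sunday.

Sunday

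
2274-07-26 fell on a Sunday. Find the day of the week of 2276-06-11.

July 26, 2274 → July 26, 2275: 365 days.
July 2275: 31 − 26 = 5 days remain.
Then 10 full months totalling 305 days.
June 1–11, 2276: 11 days.
Residual: 321 days.
Total: 686 days.
686 is a multiple of 7, so 2276-06-11 falls on the same weekday: Sunday.

Sunday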